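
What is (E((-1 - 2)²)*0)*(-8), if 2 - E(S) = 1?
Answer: 0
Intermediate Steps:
E(S) = 1 (E(S) = 2 - 1*1 = 2 - 1 = 1)
(E((-1 - 2)²)*0)*(-8) = (1*0)*(-8) = 0*(-8) = 0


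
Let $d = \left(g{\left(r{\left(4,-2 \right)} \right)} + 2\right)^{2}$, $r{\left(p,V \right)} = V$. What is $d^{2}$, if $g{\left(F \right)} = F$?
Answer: $0$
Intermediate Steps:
$d = 0$ ($d = \left(-2 + 2\right)^{2} = 0^{2} = 0$)
$d^{2} = 0^{2} = 0$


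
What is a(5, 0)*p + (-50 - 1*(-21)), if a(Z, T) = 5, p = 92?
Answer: 431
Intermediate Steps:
a(5, 0)*p + (-50 - 1*(-21)) = 5*92 + (-50 - 1*(-21)) = 460 + (-50 + 21) = 460 - 29 = 431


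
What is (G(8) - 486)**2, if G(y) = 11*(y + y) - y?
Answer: 101124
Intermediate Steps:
G(y) = 21*y (G(y) = 11*(2*y) - y = 22*y - y = 21*y)
(G(8) - 486)**2 = (21*8 - 486)**2 = (168 - 486)**2 = (-318)**2 = 101124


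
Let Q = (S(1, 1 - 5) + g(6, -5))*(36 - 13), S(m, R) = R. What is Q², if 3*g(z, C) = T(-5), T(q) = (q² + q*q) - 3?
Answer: 648025/9 ≈ 72003.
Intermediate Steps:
T(q) = -3 + 2*q² (T(q) = (q² + q²) - 3 = 2*q² - 3 = -3 + 2*q²)
g(z, C) = 47/3 (g(z, C) = (-3 + 2*(-5)²)/3 = (-3 + 2*25)/3 = (-3 + 50)/3 = (⅓)*47 = 47/3)
Q = 805/3 (Q = ((1 - 5) + 47/3)*(36 - 13) = (-4 + 47/3)*23 = (35/3)*23 = 805/3 ≈ 268.33)
Q² = (805/3)² = 648025/9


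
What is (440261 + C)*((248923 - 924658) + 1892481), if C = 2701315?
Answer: 3822500031696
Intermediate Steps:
(440261 + C)*((248923 - 924658) + 1892481) = (440261 + 2701315)*((248923 - 924658) + 1892481) = 3141576*(-675735 + 1892481) = 3141576*1216746 = 3822500031696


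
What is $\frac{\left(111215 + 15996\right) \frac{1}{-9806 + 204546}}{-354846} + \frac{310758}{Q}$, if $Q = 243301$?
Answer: $\frac{3067741288006687}{2401822636491720} \approx 1.2773$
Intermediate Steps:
$\frac{\left(111215 + 15996\right) \frac{1}{-9806 + 204546}}{-354846} + \frac{310758}{Q} = \frac{\left(111215 + 15996\right) \frac{1}{-9806 + 204546}}{-354846} + \frac{310758}{243301} = \frac{127211}{194740} \left(- \frac{1}{354846}\right) + 310758 \cdot \frac{1}{243301} = 127211 \cdot \frac{1}{194740} \left(- \frac{1}{354846}\right) + \frac{310758}{243301} = \frac{18173}{27820} \left(- \frac{1}{354846}\right) + \frac{310758}{243301} = - \frac{18173}{9871815720} + \frac{310758}{243301} = \frac{3067741288006687}{2401822636491720}$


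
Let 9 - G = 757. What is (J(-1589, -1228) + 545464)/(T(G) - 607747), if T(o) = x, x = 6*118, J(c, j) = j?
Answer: -544236/607039 ≈ -0.89654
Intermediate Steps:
G = -748 (G = 9 - 1*757 = 9 - 757 = -748)
x = 708
T(o) = 708
(J(-1589, -1228) + 545464)/(T(G) - 607747) = (-1228 + 545464)/(708 - 607747) = 544236/(-607039) = 544236*(-1/607039) = -544236/607039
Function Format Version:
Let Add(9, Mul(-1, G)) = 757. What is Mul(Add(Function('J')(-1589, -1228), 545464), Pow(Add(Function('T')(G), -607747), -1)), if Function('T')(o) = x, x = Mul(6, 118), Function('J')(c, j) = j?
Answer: Rational(-544236, 607039) ≈ -0.89654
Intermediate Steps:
G = -748 (G = Add(9, Mul(-1, 757)) = Add(9, -757) = -748)
x = 708
Function('T')(o) = 708
Mul(Add(Function('J')(-1589, -1228), 545464), Pow(Add(Function('T')(G), -607747), -1)) = Mul(Add(-1228, 545464), Pow(Add(708, -607747), -1)) = Mul(544236, Pow(-607039, -1)) = Mul(544236, Rational(-1, 607039)) = Rational(-544236, 607039)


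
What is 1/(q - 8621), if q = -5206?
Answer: -1/13827 ≈ -7.2322e-5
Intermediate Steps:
1/(q - 8621) = 1/(-5206 - 8621) = 1/(-13827) = -1/13827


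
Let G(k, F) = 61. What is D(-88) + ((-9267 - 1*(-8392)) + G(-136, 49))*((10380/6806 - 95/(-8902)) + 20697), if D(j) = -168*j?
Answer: -254977776270877/15146753 ≈ -1.6834e+7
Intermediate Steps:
D(-88) + ((-9267 - 1*(-8392)) + G(-136, 49))*((10380/6806 - 95/(-8902)) + 20697) = -168*(-88) + ((-9267 - 1*(-8392)) + 61)*((10380/6806 - 95/(-8902)) + 20697) = 14784 + ((-9267 + 8392) + 61)*((10380*(1/6806) - 95*(-1/8902)) + 20697) = 14784 + (-875 + 61)*((5190/3403 + 95/8902) + 20697) = 14784 - 814*(46524665/30293506 + 20697) = 14784 - 814*627031218347/30293506 = 14784 - 255201705867229/15146753 = -254977776270877/15146753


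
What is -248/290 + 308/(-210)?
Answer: -202/87 ≈ -2.3218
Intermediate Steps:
-248/290 + 308/(-210) = -248*1/290 + 308*(-1/210) = -124/145 - 22/15 = -202/87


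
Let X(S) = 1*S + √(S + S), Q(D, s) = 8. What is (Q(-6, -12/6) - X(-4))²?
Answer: 136 - 48*I*√2 ≈ 136.0 - 67.882*I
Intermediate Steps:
X(S) = S + √2*√S (X(S) = S + √(2*S) = S + √2*√S)
(Q(-6, -12/6) - X(-4))² = (8 - (-4 + √2*√(-4)))² = (8 - (-4 + √2*(2*I)))² = (8 - (-4 + 2*I*√2))² = (8 + (4 - 2*I*√2))² = (12 - 2*I*√2)²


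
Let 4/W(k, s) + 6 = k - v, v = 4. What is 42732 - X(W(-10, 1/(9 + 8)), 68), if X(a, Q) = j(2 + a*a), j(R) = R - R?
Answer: 42732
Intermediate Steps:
j(R) = 0
W(k, s) = 4/(-10 + k) (W(k, s) = 4/(-6 + (k - 1*4)) = 4/(-6 + (k - 4)) = 4/(-6 + (-4 + k)) = 4/(-10 + k))
X(a, Q) = 0
42732 - X(W(-10, 1/(9 + 8)), 68) = 42732 - 1*0 = 42732 + 0 = 42732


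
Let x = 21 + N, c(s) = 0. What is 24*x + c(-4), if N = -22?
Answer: -24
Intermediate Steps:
x = -1 (x = 21 - 22 = -1)
24*x + c(-4) = 24*(-1) + 0 = -24 + 0 = -24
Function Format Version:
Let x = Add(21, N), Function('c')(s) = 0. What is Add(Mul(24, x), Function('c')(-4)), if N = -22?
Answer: -24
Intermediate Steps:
x = -1 (x = Add(21, -22) = -1)
Add(Mul(24, x), Function('c')(-4)) = Add(Mul(24, -1), 0) = Add(-24, 0) = -24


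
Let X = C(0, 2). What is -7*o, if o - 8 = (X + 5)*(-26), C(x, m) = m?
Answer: 1218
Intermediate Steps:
X = 2
o = -174 (o = 8 + (2 + 5)*(-26) = 8 + 7*(-26) = 8 - 182 = -174)
-7*o = -7*(-174) = 1218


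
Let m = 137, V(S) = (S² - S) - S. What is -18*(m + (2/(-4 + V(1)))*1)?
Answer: -12294/5 ≈ -2458.8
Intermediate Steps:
V(S) = S² - 2*S
-18*(m + (2/(-4 + V(1)))*1) = -18*(137 + (2/(-4 + 1*(-2 + 1)))*1) = -18*(137 + (2/(-4 + 1*(-1)))*1) = -18*(137 + (2/(-4 - 1))*1) = -18*(137 + (2/(-5))*1) = -18*(137 - ⅕*2*1) = -18*(137 - ⅖*1) = -18*(137 - ⅖) = -18*683/5 = -12294/5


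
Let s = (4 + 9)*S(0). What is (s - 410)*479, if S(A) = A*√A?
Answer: -196390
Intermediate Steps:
S(A) = A^(3/2)
s = 0 (s = (4 + 9)*0^(3/2) = 13*0 = 0)
(s - 410)*479 = (0 - 410)*479 = -410*479 = -196390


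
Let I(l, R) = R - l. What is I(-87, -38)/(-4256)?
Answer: -7/608 ≈ -0.011513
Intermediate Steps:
I(-87, -38)/(-4256) = (-38 - 1*(-87))/(-4256) = (-38 + 87)*(-1/4256) = 49*(-1/4256) = -7/608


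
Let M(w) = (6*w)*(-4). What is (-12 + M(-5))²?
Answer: 11664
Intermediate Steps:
M(w) = -24*w
(-12 + M(-5))² = (-12 - 24*(-5))² = (-12 + 120)² = 108² = 11664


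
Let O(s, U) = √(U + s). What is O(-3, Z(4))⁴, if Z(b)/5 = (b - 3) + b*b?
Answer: 6724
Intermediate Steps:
Z(b) = -15 + 5*b + 5*b² (Z(b) = 5*((b - 3) + b*b) = 5*((-3 + b) + b²) = 5*(-3 + b + b²) = -15 + 5*b + 5*b²)
O(-3, Z(4))⁴ = (√((-15 + 5*4 + 5*4²) - 3))⁴ = (√((-15 + 20 + 5*16) - 3))⁴ = (√((-15 + 20 + 80) - 3))⁴ = (√(85 - 3))⁴ = (√82)⁴ = 6724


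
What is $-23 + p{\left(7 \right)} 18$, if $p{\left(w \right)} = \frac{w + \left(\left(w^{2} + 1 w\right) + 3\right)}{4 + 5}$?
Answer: $109$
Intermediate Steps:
$p{\left(w \right)} = \frac{1}{3} + \frac{w^{2}}{9} + \frac{2 w}{9}$ ($p{\left(w \right)} = \frac{w + \left(\left(w^{2} + w\right) + 3\right)}{9} = \left(w + \left(\left(w + w^{2}\right) + 3\right)\right) \frac{1}{9} = \left(w + \left(3 + w + w^{2}\right)\right) \frac{1}{9} = \left(3 + w^{2} + 2 w\right) \frac{1}{9} = \frac{1}{3} + \frac{w^{2}}{9} + \frac{2 w}{9}$)
$-23 + p{\left(7 \right)} 18 = -23 + \left(\frac{1}{3} + \frac{7^{2}}{9} + \frac{2}{9} \cdot 7\right) 18 = -23 + \left(\frac{1}{3} + \frac{1}{9} \cdot 49 + \frac{14}{9}\right) 18 = -23 + \left(\frac{1}{3} + \frac{49}{9} + \frac{14}{9}\right) 18 = -23 + \frac{22}{3} \cdot 18 = -23 + 132 = 109$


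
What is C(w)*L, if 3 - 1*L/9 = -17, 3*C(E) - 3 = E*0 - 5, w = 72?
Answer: -120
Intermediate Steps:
C(E) = -⅔ (C(E) = 1 + (E*0 - 5)/3 = 1 + (0 - 5)/3 = 1 + (⅓)*(-5) = 1 - 5/3 = -⅔)
L = 180 (L = 27 - 9*(-17) = 27 + 153 = 180)
C(w)*L = -⅔*180 = -120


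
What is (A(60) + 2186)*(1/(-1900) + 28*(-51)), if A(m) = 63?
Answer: -6101989049/1900 ≈ -3.2116e+6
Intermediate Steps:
(A(60) + 2186)*(1/(-1900) + 28*(-51)) = (63 + 2186)*(1/(-1900) + 28*(-51)) = 2249*(-1/1900 - 1428) = 2249*(-2713201/1900) = -6101989049/1900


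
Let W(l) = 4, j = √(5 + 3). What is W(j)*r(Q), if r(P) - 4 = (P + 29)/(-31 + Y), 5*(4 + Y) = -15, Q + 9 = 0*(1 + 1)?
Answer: 264/19 ≈ 13.895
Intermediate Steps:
Q = -9 (Q = -9 + 0*(1 + 1) = -9 + 0*2 = -9 + 0 = -9)
j = 2*√2 (j = √8 = 2*√2 ≈ 2.8284)
Y = -7 (Y = -4 + (⅕)*(-15) = -4 - 3 = -7)
r(P) = 123/38 - P/38 (r(P) = 4 + (P + 29)/(-31 - 7) = 4 + (29 + P)/(-38) = 4 + (29 + P)*(-1/38) = 4 + (-29/38 - P/38) = 123/38 - P/38)
W(j)*r(Q) = 4*(123/38 - 1/38*(-9)) = 4*(123/38 + 9/38) = 4*(66/19) = 264/19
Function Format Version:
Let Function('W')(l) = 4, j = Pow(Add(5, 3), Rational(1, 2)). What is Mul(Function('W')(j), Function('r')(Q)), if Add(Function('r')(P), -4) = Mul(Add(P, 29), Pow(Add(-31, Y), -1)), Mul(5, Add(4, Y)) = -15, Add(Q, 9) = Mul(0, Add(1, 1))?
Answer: Rational(264, 19) ≈ 13.895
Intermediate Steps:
Q = -9 (Q = Add(-9, Mul(0, Add(1, 1))) = Add(-9, Mul(0, 2)) = Add(-9, 0) = -9)
j = Mul(2, Pow(2, Rational(1, 2))) (j = Pow(8, Rational(1, 2)) = Mul(2, Pow(2, Rational(1, 2))) ≈ 2.8284)
Y = -7 (Y = Add(-4, Mul(Rational(1, 5), -15)) = Add(-4, -3) = -7)
Function('r')(P) = Add(Rational(123, 38), Mul(Rational(-1, 38), P)) (Function('r')(P) = Add(4, Mul(Add(P, 29), Pow(Add(-31, -7), -1))) = Add(4, Mul(Add(29, P), Pow(-38, -1))) = Add(4, Mul(Add(29, P), Rational(-1, 38))) = Add(4, Add(Rational(-29, 38), Mul(Rational(-1, 38), P))) = Add(Rational(123, 38), Mul(Rational(-1, 38), P)))
Mul(Function('W')(j), Function('r')(Q)) = Mul(4, Add(Rational(123, 38), Mul(Rational(-1, 38), -9))) = Mul(4, Add(Rational(123, 38), Rational(9, 38))) = Mul(4, Rational(66, 19)) = Rational(264, 19)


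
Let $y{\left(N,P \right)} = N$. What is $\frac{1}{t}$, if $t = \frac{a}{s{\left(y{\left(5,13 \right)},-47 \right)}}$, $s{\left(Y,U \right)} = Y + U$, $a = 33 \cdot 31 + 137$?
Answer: $- \frac{21}{580} \approx -0.036207$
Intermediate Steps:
$a = 1160$ ($a = 1023 + 137 = 1160$)
$s{\left(Y,U \right)} = U + Y$
$t = - \frac{580}{21}$ ($t = \frac{1160}{-47 + 5} = \frac{1160}{-42} = 1160 \left(- \frac{1}{42}\right) = - \frac{580}{21} \approx -27.619$)
$\frac{1}{t} = \frac{1}{- \frac{580}{21}} = - \frac{21}{580}$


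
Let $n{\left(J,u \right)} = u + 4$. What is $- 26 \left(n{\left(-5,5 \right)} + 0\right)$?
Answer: $-234$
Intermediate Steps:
$n{\left(J,u \right)} = 4 + u$
$- 26 \left(n{\left(-5,5 \right)} + 0\right) = - 26 \left(\left(4 + 5\right) + 0\right) = - 26 \left(9 + 0\right) = \left(-26\right) 9 = -234$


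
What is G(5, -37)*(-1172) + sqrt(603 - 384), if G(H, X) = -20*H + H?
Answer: 111340 + sqrt(219) ≈ 1.1135e+5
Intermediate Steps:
G(H, X) = -19*H
G(5, -37)*(-1172) + sqrt(603 - 384) = -19*5*(-1172) + sqrt(603 - 384) = -95*(-1172) + sqrt(219) = 111340 + sqrt(219)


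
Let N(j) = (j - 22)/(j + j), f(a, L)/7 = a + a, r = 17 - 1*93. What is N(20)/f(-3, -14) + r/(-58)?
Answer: 31949/24360 ≈ 1.3115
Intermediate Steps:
r = -76 (r = 17 - 93 = -76)
f(a, L) = 14*a (f(a, L) = 7*(a + a) = 7*(2*a) = 14*a)
N(j) = (-22 + j)/(2*j) (N(j) = (-22 + j)/((2*j)) = (-22 + j)*(1/(2*j)) = (-22 + j)/(2*j))
N(20)/f(-3, -14) + r/(-58) = ((½)*(-22 + 20)/20)/((14*(-3))) - 76/(-58) = ((½)*(1/20)*(-2))/(-42) - 76*(-1/58) = -1/20*(-1/42) + 38/29 = 1/840 + 38/29 = 31949/24360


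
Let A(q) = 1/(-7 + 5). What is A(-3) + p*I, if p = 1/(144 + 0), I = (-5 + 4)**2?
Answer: -71/144 ≈ -0.49306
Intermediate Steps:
A(q) = -1/2 (A(q) = 1/(-2) = -1/2)
I = 1 (I = (-1)**2 = 1)
p = 1/144 ≈ 0.0069444
A(-3) + p*I = -1/2 + (1/144)*1 = -1/2 + 1/144 = -71/144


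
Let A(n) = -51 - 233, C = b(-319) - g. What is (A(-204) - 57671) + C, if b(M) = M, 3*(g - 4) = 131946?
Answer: -102260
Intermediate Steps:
g = 43986 (g = 4 + (⅓)*131946 = 4 + 43982 = 43986)
C = -44305 (C = -319 - 1*43986 = -319 - 43986 = -44305)
A(n) = -284
(A(-204) - 57671) + C = (-284 - 57671) - 44305 = -57955 - 44305 = -102260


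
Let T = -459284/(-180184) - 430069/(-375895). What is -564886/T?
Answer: -9564969573506620/62533527969 ≈ -1.5296e+5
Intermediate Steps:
T = 62533527969/16932566170 (T = -459284*(-1/180184) - 430069*(-1/375895) = 114821/45046 + 430069/375895 = 62533527969/16932566170 ≈ 3.6931)
-564886/T = -564886/62533527969/16932566170 = -564886*16932566170/62533527969 = -9564969573506620/62533527969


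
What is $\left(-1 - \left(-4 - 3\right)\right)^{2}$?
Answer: $36$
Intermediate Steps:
$\left(-1 - \left(-4 - 3\right)\right)^{2} = \left(-1 - -7\right)^{2} = \left(-1 + 7\right)^{2} = 6^{2} = 36$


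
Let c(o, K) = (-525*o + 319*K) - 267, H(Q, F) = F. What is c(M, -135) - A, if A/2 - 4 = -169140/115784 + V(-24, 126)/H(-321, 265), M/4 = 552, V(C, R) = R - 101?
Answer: -922429058885/767069 ≈ -1.2025e+6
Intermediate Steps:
V(C, R) = -101 + R
M = 2208 (M = 4*552 = 2208)
c(o, K) = -267 - 525*o + 319*K
A = 4040177/767069 (A = 8 + 2*(-169140/115784 + (-101 + 126)/265) = 8 + 2*(-169140*1/115784 + 25*(1/265)) = 8 + 2*(-42285/28946 + 5/53) = 8 + 2*(-2096375/1534138) = 8 - 2096375/767069 = 4040177/767069 ≈ 5.2670)
c(M, -135) - A = (-267 - 525*2208 + 319*(-135)) - 1*4040177/767069 = (-267 - 1159200 - 43065) - 4040177/767069 = -1202532 - 4040177/767069 = -922429058885/767069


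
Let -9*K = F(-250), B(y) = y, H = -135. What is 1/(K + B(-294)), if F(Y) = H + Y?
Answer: -9/2261 ≈ -0.0039805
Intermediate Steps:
F(Y) = -135 + Y
K = 385/9 (K = -(-135 - 250)/9 = -⅑*(-385) = 385/9 ≈ 42.778)
1/(K + B(-294)) = 1/(385/9 - 294) = 1/(-2261/9) = -9/2261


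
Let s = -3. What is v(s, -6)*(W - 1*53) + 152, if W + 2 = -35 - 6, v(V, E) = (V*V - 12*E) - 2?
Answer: -7432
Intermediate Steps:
v(V, E) = -2 + V² - 12*E (v(V, E) = (V² - 12*E) - 2 = -2 + V² - 12*E)
W = -43 (W = -2 + (-35 - 6) = -2 - 41 = -43)
v(s, -6)*(W - 1*53) + 152 = (-2 + (-3)² - 12*(-6))*(-43 - 1*53) + 152 = (-2 + 9 + 72)*(-43 - 53) + 152 = 79*(-96) + 152 = -7584 + 152 = -7432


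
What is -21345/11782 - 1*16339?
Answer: -192527443/11782 ≈ -16341.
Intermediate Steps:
-21345/11782 - 1*16339 = -21345*1/11782 - 16339 = -21345/11782 - 16339 = -192527443/11782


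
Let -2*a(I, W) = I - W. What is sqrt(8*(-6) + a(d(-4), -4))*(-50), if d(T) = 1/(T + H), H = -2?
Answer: -25*I*sqrt(1797)/3 ≈ -353.26*I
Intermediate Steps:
d(T) = 1/(-2 + T) (d(T) = 1/(T - 2) = 1/(-2 + T))
a(I, W) = W/2 - I/2 (a(I, W) = -(I - W)/2 = W/2 - I/2)
sqrt(8*(-6) + a(d(-4), -4))*(-50) = sqrt(8*(-6) + ((1/2)*(-4) - 1/(2*(-2 - 4))))*(-50) = sqrt(-48 + (-2 - 1/2/(-6)))*(-50) = sqrt(-48 + (-2 - 1/2*(-1/6)))*(-50) = sqrt(-48 + (-2 + 1/12))*(-50) = sqrt(-48 - 23/12)*(-50) = sqrt(-599/12)*(-50) = (I*sqrt(1797)/6)*(-50) = -25*I*sqrt(1797)/3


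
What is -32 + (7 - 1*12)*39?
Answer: -227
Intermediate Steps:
-32 + (7 - 1*12)*39 = -32 + (7 - 12)*39 = -32 - 5*39 = -32 - 195 = -227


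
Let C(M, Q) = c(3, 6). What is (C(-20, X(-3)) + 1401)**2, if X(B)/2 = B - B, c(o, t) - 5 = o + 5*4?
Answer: 2042041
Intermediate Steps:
c(o, t) = 25 + o (c(o, t) = 5 + (o + 5*4) = 5 + (o + 20) = 5 + (20 + o) = 25 + o)
X(B) = 0 (X(B) = 2*(B - B) = 2*0 = 0)
C(M, Q) = 28 (C(M, Q) = 25 + 3 = 28)
(C(-20, X(-3)) + 1401)**2 = (28 + 1401)**2 = 1429**2 = 2042041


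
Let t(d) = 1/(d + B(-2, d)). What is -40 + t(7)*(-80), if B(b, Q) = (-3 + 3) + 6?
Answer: -600/13 ≈ -46.154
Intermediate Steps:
B(b, Q) = 6 (B(b, Q) = 0 + 6 = 6)
t(d) = 1/(6 + d) (t(d) = 1/(d + 6) = 1/(6 + d))
-40 + t(7)*(-80) = -40 - 80/(6 + 7) = -40 - 80/13 = -600/13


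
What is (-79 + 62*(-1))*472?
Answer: -66552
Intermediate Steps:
(-79 + 62*(-1))*472 = (-79 - 62)*472 = -141*472 = -66552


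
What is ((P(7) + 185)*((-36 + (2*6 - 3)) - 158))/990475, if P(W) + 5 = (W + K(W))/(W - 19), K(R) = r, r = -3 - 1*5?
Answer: -79957/2377140 ≈ -0.033636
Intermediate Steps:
r = -8 (r = -3 - 5 = -8)
K(R) = -8
P(W) = -5 + (-8 + W)/(-19 + W) (P(W) = -5 + (W - 8)/(W - 19) = -5 + (-8 + W)/(-19 + W))
((P(7) + 185)*((-36 + (2*6 - 3)) - 158))/990475 = (((87 - 4*7)/(-19 + 7) + 185)*((-36 + (2*6 - 3)) - 158))/990475 = (((87 - 28)/(-12) + 185)*((-36 + (12 - 3)) - 158))*(1/990475) = ((-1/12*59 + 185)*((-36 + 9) - 158))*(1/990475) = ((-59/12 + 185)*(-27 - 158))*(1/990475) = ((2161/12)*(-185))*(1/990475) = -399785/12*1/990475 = -79957/2377140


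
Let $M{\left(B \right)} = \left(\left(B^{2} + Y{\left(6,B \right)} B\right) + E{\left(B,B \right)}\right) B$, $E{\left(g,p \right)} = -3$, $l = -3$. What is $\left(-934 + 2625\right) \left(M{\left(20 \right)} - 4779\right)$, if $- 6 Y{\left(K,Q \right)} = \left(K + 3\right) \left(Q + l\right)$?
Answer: $-11902949$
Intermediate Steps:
$Y{\left(K,Q \right)} = - \frac{\left(-3 + Q\right) \left(3 + K\right)}{6}$ ($Y{\left(K,Q \right)} = - \frac{\left(K + 3\right) \left(Q - 3\right)}{6} = - \frac{\left(3 + K\right) \left(-3 + Q\right)}{6} = - \frac{\left(-3 + Q\right) \left(3 + K\right)}{6}$)
$M{\left(B \right)} = B \left(-3 + B^{2} + B \left(\frac{9}{2} - \frac{3 B}{2}\right)\right)$ ($M{\left(B \right)} = \left(\left(B^{2} + \left(\frac{3}{2} + \frac{1}{2} \cdot 6 - \frac{B}{2} - 1 B\right) B\right) - 3\right) B = \left(\left(B^{2} + \left(\frac{3}{2} + 3 - \frac{B}{2} - B\right) B\right) - 3\right) B = \left(\left(B^{2} + \left(\frac{9}{2} - \frac{3 B}{2}\right) B\right) - 3\right) B = \left(\left(B^{2} + B \left(\frac{9}{2} - \frac{3 B}{2}\right)\right) - 3\right) B = \left(-3 + B^{2} + B \left(\frac{9}{2} - \frac{3 B}{2}\right)\right) B = B \left(-3 + B^{2} + B \left(\frac{9}{2} - \frac{3 B}{2}\right)\right)$)
$\left(-934 + 2625\right) \left(M{\left(20 \right)} - 4779\right) = \left(-934 + 2625\right) \left(\frac{1}{2} \cdot 20 \left(-6 - 20^{2} + 9 \cdot 20\right) - 4779\right) = 1691 \left(\frac{1}{2} \cdot 20 \left(-6 - 400 + 180\right) - 4779\right) = 1691 \left(\frac{1}{2} \cdot 20 \left(-226\right) - 4779\right) = 1691 \left(-2260 - 4779\right) = 1691 \left(-7039\right) = -11902949$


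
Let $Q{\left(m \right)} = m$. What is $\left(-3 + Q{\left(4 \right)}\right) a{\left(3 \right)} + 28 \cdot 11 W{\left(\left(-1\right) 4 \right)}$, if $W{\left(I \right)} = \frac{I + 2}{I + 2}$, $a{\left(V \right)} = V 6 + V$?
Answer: $329$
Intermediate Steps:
$a{\left(V \right)} = 7 V$ ($a{\left(V \right)} = 6 V + V = 7 V$)
$W{\left(I \right)} = 1$ ($W{\left(I \right)} = \frac{2 + I}{2 + I} = 1$)
$\left(-3 + Q{\left(4 \right)}\right) a{\left(3 \right)} + 28 \cdot 11 W{\left(\left(-1\right) 4 \right)} = \left(-3 + 4\right) 7 \cdot 3 + 28 \cdot 11 \cdot 1 = 1 \cdot 21 + 28 \cdot 11 = 21 + 308 = 329$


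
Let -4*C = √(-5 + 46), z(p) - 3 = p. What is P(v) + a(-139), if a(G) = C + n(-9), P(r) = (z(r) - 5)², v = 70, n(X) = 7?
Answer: 4631 - √41/4 ≈ 4629.4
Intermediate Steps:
z(p) = 3 + p
C = -√41/4 (C = -√(-5 + 46)/4 = -√41/4 ≈ -1.6008)
P(r) = (-2 + r)² (P(r) = ((3 + r) - 5)² = (-2 + r)²)
a(G) = 7 - √41/4 (a(G) = -√41/4 + 7 = 7 - √41/4)
P(v) + a(-139) = (-2 + 70)² + (7 - √41/4) = 68² + (7 - √41/4) = 4624 + (7 - √41/4) = 4631 - √41/4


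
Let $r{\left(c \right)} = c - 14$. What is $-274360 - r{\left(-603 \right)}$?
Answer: $-273743$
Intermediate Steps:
$r{\left(c \right)} = -14 + c$ ($r{\left(c \right)} = c - 14 = -14 + c$)
$-274360 - r{\left(-603 \right)} = -274360 - \left(-14 - 603\right) = -274360 - -617 = -274360 + 617 = -273743$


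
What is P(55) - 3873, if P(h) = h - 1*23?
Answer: -3841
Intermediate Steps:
P(h) = -23 + h (P(h) = h - 23 = -23 + h)
P(55) - 3873 = (-23 + 55) - 3873 = 32 - 3873 = -3841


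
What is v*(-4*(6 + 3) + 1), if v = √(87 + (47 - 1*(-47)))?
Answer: -35*√181 ≈ -470.88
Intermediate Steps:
v = √181 (v = √(87 + (47 + 47)) = √(87 + 94) = √181 ≈ 13.454)
v*(-4*(6 + 3) + 1) = √181*(-4*(6 + 3) + 1) = √181*(-4*9 + 1) = √181*(-36 + 1) = √181*(-35) = -35*√181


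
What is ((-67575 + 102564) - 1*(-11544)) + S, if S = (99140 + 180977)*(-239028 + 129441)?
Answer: -30697135146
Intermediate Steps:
S = -30697181679 (S = 280117*(-109587) = -30697181679)
((-67575 + 102564) - 1*(-11544)) + S = ((-67575 + 102564) - 1*(-11544)) - 30697181679 = (34989 + 11544) - 30697181679 = 46533 - 30697181679 = -30697135146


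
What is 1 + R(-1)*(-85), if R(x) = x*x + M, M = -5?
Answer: 341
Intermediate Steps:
R(x) = -5 + x² (R(x) = x*x - 5 = x² - 5 = -5 + x²)
1 + R(-1)*(-85) = 1 + (-5 + (-1)²)*(-85) = 1 + (-5 + 1)*(-85) = 1 - 4*(-85) = 1 + 340 = 341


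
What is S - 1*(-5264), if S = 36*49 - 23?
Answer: 7005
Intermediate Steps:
S = 1741 (S = 1764 - 23 = 1741)
S - 1*(-5264) = 1741 - 1*(-5264) = 1741 + 5264 = 7005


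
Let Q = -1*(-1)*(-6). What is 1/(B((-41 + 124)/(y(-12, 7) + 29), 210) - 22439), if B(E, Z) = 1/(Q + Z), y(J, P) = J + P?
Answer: -204/4577555 ≈ -4.4565e-5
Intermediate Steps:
Q = -6 (Q = 1*(-6) = -6)
B(E, Z) = 1/(-6 + Z)
1/(B((-41 + 124)/(y(-12, 7) + 29), 210) - 22439) = 1/(1/(-6 + 210) - 22439) = 1/(1/204 - 22439) = 1/(-4577555/204) = -204/4577555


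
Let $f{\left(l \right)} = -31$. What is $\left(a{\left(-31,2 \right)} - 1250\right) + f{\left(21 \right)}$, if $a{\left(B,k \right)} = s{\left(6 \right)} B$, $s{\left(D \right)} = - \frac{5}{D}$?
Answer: $- \frac{7531}{6} \approx -1255.2$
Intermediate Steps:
$a{\left(B,k \right)} = - \frac{5 B}{6}$ ($a{\left(B,k \right)} = - \frac{5}{6} B = \left(-5\right) \frac{1}{6} B = - \frac{5 B}{6}$)
$\left(a{\left(-31,2 \right)} - 1250\right) + f{\left(21 \right)} = \left(\left(- \frac{5}{6}\right) \left(-31\right) - 1250\right) - 31 = \left(\frac{155}{6} - 1250\right) - 31 = - \frac{7345}{6} - 31 = - \frac{7531}{6}$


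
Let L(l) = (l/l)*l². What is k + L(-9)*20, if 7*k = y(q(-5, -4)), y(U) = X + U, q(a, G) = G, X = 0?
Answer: 11336/7 ≈ 1619.4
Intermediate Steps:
L(l) = l² (L(l) = 1*l² = l²)
y(U) = U (y(U) = 0 + U = U)
k = -4/7 (k = (⅐)*(-4) = -4/7 ≈ -0.57143)
k + L(-9)*20 = -4/7 + (-9)²*20 = -4/7 + 81*20 = -4/7 + 1620 = 11336/7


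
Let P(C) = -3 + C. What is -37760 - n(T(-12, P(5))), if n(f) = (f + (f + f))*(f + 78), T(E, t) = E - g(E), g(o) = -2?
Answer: -35720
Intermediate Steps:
T(E, t) = 2 + E (T(E, t) = E - 1*(-2) = E + 2 = 2 + E)
n(f) = 3*f*(78 + f) (n(f) = (f + 2*f)*(78 + f) = (3*f)*(78 + f) = 3*f*(78 + f))
-37760 - n(T(-12, P(5))) = -37760 - 3*(2 - 12)*(78 + (2 - 12)) = -37760 - 3*(-10)*(78 - 10) = -37760 - 3*(-10)*68 = -37760 - 1*(-2040) = -37760 + 2040 = -35720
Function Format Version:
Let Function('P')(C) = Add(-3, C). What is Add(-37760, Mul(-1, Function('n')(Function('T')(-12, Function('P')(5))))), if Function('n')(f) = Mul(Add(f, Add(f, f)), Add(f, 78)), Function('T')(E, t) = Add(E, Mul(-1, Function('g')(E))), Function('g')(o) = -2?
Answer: -35720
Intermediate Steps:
Function('T')(E, t) = Add(2, E) (Function('T')(E, t) = Add(E, Mul(-1, -2)) = Add(E, 2) = Add(2, E))
Function('n')(f) = Mul(3, f, Add(78, f)) (Function('n')(f) = Mul(Add(f, Mul(2, f)), Add(78, f)) = Mul(Mul(3, f), Add(78, f)) = Mul(3, f, Add(78, f)))
Add(-37760, Mul(-1, Function('n')(Function('T')(-12, Function('P')(5))))) = Add(-37760, Mul(-1, Mul(3, Add(2, -12), Add(78, Add(2, -12))))) = Add(-37760, Mul(-1, Mul(3, -10, Add(78, -10)))) = Add(-37760, Mul(-1, Mul(3, -10, 68))) = Add(-37760, Mul(-1, -2040)) = Add(-37760, 2040) = -35720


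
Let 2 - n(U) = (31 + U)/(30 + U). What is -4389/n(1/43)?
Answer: -1888733/416 ≈ -4540.2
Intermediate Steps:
n(U) = 2 - (31 + U)/(30 + U)
-4389/n(1/43) = -4389*(30 + 1/43)/(29 + 1/43) = -4389/((1248/43)/(1291/43)) = -4389/((43/1291)*(1248/43)) = -4389/1248/1291 = -4389*1291/1248 = -1888733/416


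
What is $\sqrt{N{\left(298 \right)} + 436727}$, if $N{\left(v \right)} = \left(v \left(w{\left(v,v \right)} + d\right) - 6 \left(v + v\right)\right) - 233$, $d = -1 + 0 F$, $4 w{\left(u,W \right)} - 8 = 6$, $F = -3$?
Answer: $\sqrt{433663} \approx 658.53$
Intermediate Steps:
$w{\left(u,W \right)} = \frac{7}{2}$ ($w{\left(u,W \right)} = 2 + \frac{1}{4} \cdot 6 = 2 + \frac{3}{2} = \frac{7}{2}$)
$d = -1$ ($d = -1 + 0 \left(-3\right) = -1 + 0 = -1$)
$N{\left(v \right)} = -233 - \frac{19 v}{2}$ ($N{\left(v \right)} = \left(v \left(\frac{7}{2} - 1\right) - 6 \left(v + v\right)\right) - 233 = \left(v \frac{5}{2} - 6 \cdot 2 v\right) - 233 = \left(\frac{5 v}{2} - 12 v\right) - 233 = - \frac{19 v}{2} - 233 = -233 - \frac{19 v}{2}$)
$\sqrt{N{\left(298 \right)} + 436727} = \sqrt{\left(-233 - 2831\right) + 436727} = \sqrt{-3064 + 436727} = \sqrt{433663}$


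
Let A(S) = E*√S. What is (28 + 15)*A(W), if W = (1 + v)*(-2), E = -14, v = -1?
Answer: 0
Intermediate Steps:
W = 0 (W = (1 - 1)*(-2) = 0*(-2) = 0)
A(S) = -14*√S
(28 + 15)*A(W) = (28 + 15)*(-14*√0) = 43*(-14*0) = 43*0 = 0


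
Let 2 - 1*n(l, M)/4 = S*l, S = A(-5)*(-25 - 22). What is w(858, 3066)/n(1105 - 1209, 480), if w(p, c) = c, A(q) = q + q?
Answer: 511/32588 ≈ 0.015681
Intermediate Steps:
A(q) = 2*q
S = 470 (S = (2*(-5))*(-25 - 22) = -10*(-47) = 470)
n(l, M) = 8 - 1880*l
w(858, 3066)/n(1105 - 1209, 480) = 3066/(8 - 1880*(1105 - 1209)) = 3066/(8 - 1880*(-104)) = 3066/(8 + 195520) = 3066/195528 = 3066*(1/195528) = 511/32588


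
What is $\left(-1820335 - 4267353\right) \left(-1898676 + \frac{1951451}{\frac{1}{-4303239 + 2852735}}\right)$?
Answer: $17231745001431686240$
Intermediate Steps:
$\left(-1820335 - 4267353\right) \left(-1898676 + \frac{1951451}{\frac{1}{-4303239 + 2852735}}\right) = - 6087688 \left(-1898676 + \frac{1951451}{\frac{1}{-1450504}}\right) = - 6087688 \left(-1898676 + \frac{1951451}{- \frac{1}{1450504}}\right) = - 6087688 \left(-1898676 + 1951451 \left(-1450504\right)\right) = - 6087688 \left(-1898676 - 2830587481304\right) = \left(-6087688\right) \left(-2830589379980\right) = 17231745001431686240$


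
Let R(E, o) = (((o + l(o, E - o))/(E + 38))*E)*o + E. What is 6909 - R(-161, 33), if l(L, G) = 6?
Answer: 220801/41 ≈ 5385.4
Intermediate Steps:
R(E, o) = E + E*o*(6 + o)/(38 + E) (R(E, o) = (((o + 6)/(E + 38))*E)*o + E = (((6 + o)/(38 + E))*E)*o + E = (E*(6 + o)/(38 + E))*o + E = E*o*(6 + o)/(38 + E) + E = E + E*o*(6 + o)/(38 + E))
6909 - R(-161, 33) = 6909 - (-161)*(38 - 161 + 33² + 6*33)/(38 - 161) = 6909 - (-161)*(38 - 161 + 1089 + 198)/(-123) = 6909 - (-161)*(-1)*1164/123 = 6909 - 1*62468/41 = 6909 - 62468/41 = 220801/41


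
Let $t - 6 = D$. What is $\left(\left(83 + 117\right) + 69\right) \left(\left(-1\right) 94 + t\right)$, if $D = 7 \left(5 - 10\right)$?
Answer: $-33087$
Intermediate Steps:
$D = -35$ ($D = 7 \left(-5\right) = -35$)
$t = -29$ ($t = 6 - 35 = -29$)
$\left(\left(83 + 117\right) + 69\right) \left(\left(-1\right) 94 + t\right) = \left(\left(83 + 117\right) + 69\right) \left(\left(-1\right) 94 - 29\right) = \left(200 + 69\right) \left(-94 - 29\right) = 269 \left(-123\right) = -33087$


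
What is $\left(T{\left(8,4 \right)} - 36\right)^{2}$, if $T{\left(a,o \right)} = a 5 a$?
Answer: $80656$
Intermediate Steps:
$T{\left(a,o \right)} = 5 a^{2}$ ($T{\left(a,o \right)} = 5 a a = 5 a^{2}$)
$\left(T{\left(8,4 \right)} - 36\right)^{2} = \left(5 \cdot 8^{2} - 36\right)^{2} = \left(5 \cdot 64 - 36\right)^{2} = \left(320 - 36\right)^{2} = 284^{2} = 80656$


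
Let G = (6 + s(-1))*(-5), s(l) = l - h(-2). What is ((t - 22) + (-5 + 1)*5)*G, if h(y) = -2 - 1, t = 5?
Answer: 1480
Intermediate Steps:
h(y) = -3
s(l) = 3 + l (s(l) = l - 1*(-3) = l + 3 = 3 + l)
G = -40 (G = (6 + (3 - 1))*(-5) = (6 + 2)*(-5) = 8*(-5) = -40)
((t - 22) + (-5 + 1)*5)*G = ((5 - 22) + (-5 + 1)*5)*(-40) = (-17 - 4*5)*(-40) = (-17 - 20)*(-40) = -37*(-40) = 1480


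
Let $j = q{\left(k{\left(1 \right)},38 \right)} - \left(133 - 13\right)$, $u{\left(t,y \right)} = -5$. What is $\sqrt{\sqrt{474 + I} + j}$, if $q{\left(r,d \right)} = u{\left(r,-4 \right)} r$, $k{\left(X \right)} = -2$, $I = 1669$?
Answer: $\sqrt{-110 + \sqrt{2143}} \approx 7.9817 i$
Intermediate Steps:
$q{\left(r,d \right)} = - 5 r$
$j = -110$ ($j = \left(-5\right) \left(-2\right) - \left(133 - 13\right) = 10 - \left(133 - 13\right) = 10 - 120 = -110$)
$\sqrt{\sqrt{474 + I} + j} = \sqrt{\sqrt{474 + 1669} - 110} = \sqrt{\sqrt{2143} - 110} = \sqrt{-110 + \sqrt{2143}}$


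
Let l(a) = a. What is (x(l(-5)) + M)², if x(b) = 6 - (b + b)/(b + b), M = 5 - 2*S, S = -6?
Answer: 484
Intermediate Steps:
M = 17 (M = 5 - 2*(-6) = 5 + 12 = 17)
x(b) = 5 (x(b) = 6 - 2*b/(2*b) = 6 - 2*b*1/(2*b) = 6 - 1*1 = 6 - 1 = 5)
(x(l(-5)) + M)² = (5 + 17)² = 22² = 484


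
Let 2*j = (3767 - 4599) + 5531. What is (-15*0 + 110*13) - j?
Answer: -1839/2 ≈ -919.50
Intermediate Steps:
j = 4699/2 (j = ((3767 - 4599) + 5531)/2 = (-832 + 5531)/2 = (½)*4699 = 4699/2 ≈ 2349.5)
(-15*0 + 110*13) - j = (-15*0 + 110*13) - 1*4699/2 = (0 + 1430) - 4699/2 = 1430 - 4699/2 = -1839/2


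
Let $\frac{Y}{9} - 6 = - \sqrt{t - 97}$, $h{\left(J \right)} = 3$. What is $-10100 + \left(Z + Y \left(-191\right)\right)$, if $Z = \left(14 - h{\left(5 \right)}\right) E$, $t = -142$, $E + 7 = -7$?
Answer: $-20568 + 1719 i \sqrt{239} \approx -20568.0 + 26575.0 i$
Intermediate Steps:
$E = -14$ ($E = -7 - 7 = -14$)
$Z = -154$ ($Z = \left(14 - 3\right) \left(-14\right) = 11 \left(-14\right) = -154$)
$Y = 54 - 9 i \sqrt{239}$ ($Y = 54 + 9 \left(- \sqrt{-142 - 97}\right) = 54 + 9 \left(- \sqrt{-239}\right) = 54 + 9 \left(- i \sqrt{239}\right) = 54 - 9 i \sqrt{239} \approx 54.0 - 139.14 i$)
$-10100 + \left(Z + Y \left(-191\right)\right) = -10100 - \left(154 - \left(54 - 9 i \sqrt{239}\right) \left(-191\right)\right) = -10100 - \left(10468 - 1719 i \sqrt{239}\right) = -20568 + 1719 i \sqrt{239}$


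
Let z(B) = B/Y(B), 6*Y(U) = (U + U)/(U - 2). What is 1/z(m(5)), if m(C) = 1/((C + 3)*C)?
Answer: -40/237 ≈ -0.16878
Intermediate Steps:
Y(U) = U/(3*(-2 + U)) (Y(U) = ((U + U)/(U - 2))/6 = ((2*U)/(-2 + U))/6 = (2*U/(-2 + U))/6 = U/(3*(-2 + U)))
m(C) = 1/(C*(3 + C)) (m(C) = 1/((3 + C)*C) = 1/(C*(3 + C)))
z(B) = -6 + 3*B (z(B) = B/((B/(3*(-2 + B)))) = B*(3*(-2 + B)/B) = -6 + 3*B)
1/z(m(5)) = 1/(-6 + 3*(1/(5*(3 + 5)))) = 1/(-6 + 3*((⅕)/8)) = 1/(-6 + 3*((⅕)*(⅛))) = 1/(-6 + 3*(1/40)) = 1/(-6 + 3/40) = 1/(-237/40) = -40/237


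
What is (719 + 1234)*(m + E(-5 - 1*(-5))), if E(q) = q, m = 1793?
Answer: 3501729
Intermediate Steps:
(719 + 1234)*(m + E(-5 - 1*(-5))) = (719 + 1234)*(1793 + (-5 - 1*(-5))) = 1953*(1793 + (-5 + 5)) = 1953*(1793 + 0) = 1953*1793 = 3501729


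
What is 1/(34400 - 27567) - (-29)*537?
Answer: 106410310/6833 ≈ 15573.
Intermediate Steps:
1/(34400 - 27567) - (-29)*537 = 1/6833 - 1*(-15573) = 1/6833 + 15573 = 106410310/6833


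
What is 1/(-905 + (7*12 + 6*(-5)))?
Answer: -1/851 ≈ -0.0011751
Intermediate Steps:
1/(-905 + (7*12 + 6*(-5))) = 1/(-905 + (84 - 30)) = 1/(-905 + 54) = 1/(-851) = -1/851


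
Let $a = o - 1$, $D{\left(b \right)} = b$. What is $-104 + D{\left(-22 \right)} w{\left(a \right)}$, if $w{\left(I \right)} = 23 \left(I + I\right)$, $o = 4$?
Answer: $-3140$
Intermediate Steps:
$a = 3$ ($a = 4 - 1 = 3$)
$w{\left(I \right)} = 46 I$ ($w{\left(I \right)} = 23 \cdot 2 I = 46 I$)
$-104 + D{\left(-22 \right)} w{\left(a \right)} = -104 - 22 \cdot 46 \cdot 3 = -104 - 3036 = -3140$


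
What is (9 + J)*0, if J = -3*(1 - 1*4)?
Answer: 0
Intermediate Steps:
J = 9 (J = -3*(1 - 4) = -3*(-3) = 9)
(9 + J)*0 = (9 + 9)*0 = 18*0 = 0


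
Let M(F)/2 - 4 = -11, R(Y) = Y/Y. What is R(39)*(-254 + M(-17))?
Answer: -268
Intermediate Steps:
R(Y) = 1
M(F) = -14 (M(F) = 8 + 2*(-11) = 8 - 22 = -14)
R(39)*(-254 + M(-17)) = 1*(-254 - 14) = 1*(-268) = -268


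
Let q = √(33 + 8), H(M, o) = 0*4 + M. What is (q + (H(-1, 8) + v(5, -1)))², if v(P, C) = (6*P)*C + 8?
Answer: (23 - √41)² ≈ 275.46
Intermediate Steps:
v(P, C) = 8 + 6*C*P (v(P, C) = 6*C*P + 8 = 8 + 6*C*P)
H(M, o) = M (H(M, o) = 0 + M = M)
q = √41 ≈ 6.4031
(q + (H(-1, 8) + v(5, -1)))² = (√41 + (-1 + (8 + 6*(-1)*5)))² = (√41 + (-1 + (8 - 30)))² = (√41 + (-1 - 22))² = (√41 - 23)² = (-23 + √41)²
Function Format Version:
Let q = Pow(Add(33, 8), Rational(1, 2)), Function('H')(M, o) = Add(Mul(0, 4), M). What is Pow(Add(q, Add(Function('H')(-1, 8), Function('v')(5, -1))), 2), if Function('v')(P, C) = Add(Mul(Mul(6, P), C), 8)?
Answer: Pow(Add(23, Mul(-1, Pow(41, Rational(1, 2)))), 2) ≈ 275.46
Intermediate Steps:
Function('v')(P, C) = Add(8, Mul(6, C, P)) (Function('v')(P, C) = Add(Mul(6, C, P), 8) = Add(8, Mul(6, C, P)))
Function('H')(M, o) = M (Function('H')(M, o) = Add(0, M) = M)
q = Pow(41, Rational(1, 2)) ≈ 6.4031
Pow(Add(q, Add(Function('H')(-1, 8), Function('v')(5, -1))), 2) = Pow(Add(Pow(41, Rational(1, 2)), Add(-1, Add(8, Mul(6, -1, 5)))), 2) = Pow(Add(Pow(41, Rational(1, 2)), Add(-1, Add(8, -30))), 2) = Pow(Add(Pow(41, Rational(1, 2)), Add(-1, -22)), 2) = Pow(Add(Pow(41, Rational(1, 2)), -23), 2) = Pow(Add(-23, Pow(41, Rational(1, 2))), 2)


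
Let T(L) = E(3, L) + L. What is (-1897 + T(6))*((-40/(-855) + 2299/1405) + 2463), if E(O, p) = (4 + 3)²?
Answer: -363581594476/80085 ≈ -4.5399e+6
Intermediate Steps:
E(O, p) = 49 (E(O, p) = 7² = 49)
T(L) = 49 + L
(-1897 + T(6))*((-40/(-855) + 2299/1405) + 2463) = (-1897 + (49 + 6))*((-40/(-855) + 2299/1405) + 2463) = (-1897 + 55)*((-40*(-1/855) + 2299*(1/1405)) + 2463) = -1842*((8/171 + 2299/1405) + 2463) = -1842*(404369/240255 + 2463) = -1842*592152434/240255 = -363581594476/80085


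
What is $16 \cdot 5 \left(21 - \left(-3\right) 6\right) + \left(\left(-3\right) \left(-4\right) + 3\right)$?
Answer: $3135$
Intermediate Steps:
$16 \cdot 5 \left(21 - \left(-3\right) 6\right) + \left(\left(-3\right) \left(-4\right) + 3\right) = 80 \left(21 - -18\right) + \left(12 + 3\right) = 80 \left(21 + 18\right) + 15 = 80 \cdot 39 + 15 = 3120 + 15 = 3135$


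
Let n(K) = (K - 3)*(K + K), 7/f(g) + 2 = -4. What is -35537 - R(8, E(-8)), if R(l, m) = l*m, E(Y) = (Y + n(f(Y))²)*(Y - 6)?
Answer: -2093573/81 ≈ -25847.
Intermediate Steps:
f(g) = -7/6 (f(g) = 7/(-2 - 4) = 7/(-6) = 7*(-⅙) = -7/6)
n(K) = 2*K*(-3 + K) (n(K) = (-3 + K)*(2*K) = 2*K*(-3 + K))
E(Y) = (-6 + Y)*(30625/324 + Y) (E(Y) = (Y + (2*(-7/6)*(-3 - 7/6))²)*(Y - 6) = (Y + (2*(-7/6)*(-25/6))²)*(-6 + Y) = (Y + (175/18)²)*(-6 + Y) = (Y + 30625/324)*(-6 + Y) = (30625/324 + Y)*(-6 + Y) = (-6 + Y)*(30625/324 + Y))
-35537 - R(8, E(-8)) = -35537 - 8*(-30625/54 + (-8)² + (28681/324)*(-8)) = -35537 - 8*(-30625/54 + 64 - 57362/81) = -35537 - 8*(-196231)/162 = -35537 - 1*(-784924/81) = -35537 + 784924/81 = -2093573/81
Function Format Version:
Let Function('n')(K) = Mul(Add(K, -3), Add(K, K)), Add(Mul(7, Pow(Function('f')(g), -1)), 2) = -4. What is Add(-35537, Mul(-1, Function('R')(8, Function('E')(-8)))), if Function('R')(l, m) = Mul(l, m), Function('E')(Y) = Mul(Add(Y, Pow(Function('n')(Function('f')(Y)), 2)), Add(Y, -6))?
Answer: Rational(-2093573, 81) ≈ -25847.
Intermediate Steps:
Function('f')(g) = Rational(-7, 6) (Function('f')(g) = Mul(7, Pow(Add(-2, -4), -1)) = Mul(7, Pow(-6, -1)) = Mul(7, Rational(-1, 6)) = Rational(-7, 6))
Function('n')(K) = Mul(2, K, Add(-3, K)) (Function('n')(K) = Mul(Add(-3, K), Mul(2, K)) = Mul(2, K, Add(-3, K)))
Function('E')(Y) = Mul(Add(-6, Y), Add(Rational(30625, 324), Y)) (Function('E')(Y) = Mul(Add(Y, Pow(Mul(2, Rational(-7, 6), Add(-3, Rational(-7, 6))), 2)), Add(Y, -6)) = Mul(Add(Y, Pow(Mul(2, Rational(-7, 6), Rational(-25, 6)), 2)), Add(-6, Y)) = Mul(Add(Y, Pow(Rational(175, 18), 2)), Add(-6, Y)) = Mul(Add(Y, Rational(30625, 324)), Add(-6, Y)) = Mul(Add(Rational(30625, 324), Y), Add(-6, Y)) = Mul(Add(-6, Y), Add(Rational(30625, 324), Y)))
Add(-35537, Mul(-1, Function('R')(8, Function('E')(-8)))) = Add(-35537, Mul(-1, Mul(8, Add(Rational(-30625, 54), Pow(-8, 2), Mul(Rational(28681, 324), -8))))) = Add(-35537, Mul(-1, Mul(8, Add(Rational(-30625, 54), 64, Rational(-57362, 81))))) = Add(-35537, Mul(-1, Mul(8, Rational(-196231, 162)))) = Add(-35537, Mul(-1, Rational(-784924, 81))) = Add(-35537, Rational(784924, 81)) = Rational(-2093573, 81)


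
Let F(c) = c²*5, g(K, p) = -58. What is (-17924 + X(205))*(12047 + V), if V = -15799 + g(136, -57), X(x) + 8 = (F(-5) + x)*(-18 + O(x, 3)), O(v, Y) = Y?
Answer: 87180420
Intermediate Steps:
F(c) = 5*c²
X(x) = -1883 - 15*x (X(x) = -8 + (5*(-5)² + x)*(-18 + 3) = -8 + (5*25 + x)*(-15) = -8 + (125 + x)*(-15) = -8 + (-1875 - 15*x) = -1883 - 15*x)
V = -15857 (V = -15799 - 58 = -15857)
(-17924 + X(205))*(12047 + V) = (-17924 + (-1883 - 15*205))*(12047 - 15857) = (-17924 + (-1883 - 3075))*(-3810) = (-17924 - 4958)*(-3810) = -22882*(-3810) = 87180420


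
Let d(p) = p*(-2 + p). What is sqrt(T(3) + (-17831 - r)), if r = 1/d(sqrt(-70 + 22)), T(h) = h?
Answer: sqrt(6)*sqrt((427872 - 855743*I*sqrt(3))/(-1 + 2*I*sqrt(3)))/12 ≈ 2.0789e-5 - 133.52*I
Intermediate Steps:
r = -I*sqrt(3)/(12*(-2 + 4*I*sqrt(3))) (r = 1/(sqrt(-70 + 22)*(-2 + sqrt(-70 + 22))) = 1/(sqrt(-48)*(-2 + sqrt(-48))) = 1/((4*I*sqrt(3))*(-2 + 4*I*sqrt(3))) = 1/(4*I*sqrt(3)*(-2 + 4*I*sqrt(3))) = -I*sqrt(3)/(12*(-2 + 4*I*sqrt(3))) ≈ -0.019231 + 0.0055514*I)
sqrt(T(3) + (-17831 - r)) = sqrt(3 + (-17831 - (-1/52 + I*sqrt(3)/312))) = sqrt(3 + (-17831 + (1/52 - I*sqrt(3)/312))) = sqrt(3 + (-927211/52 - I*sqrt(3)/312)) = sqrt(-927055/52 - I*sqrt(3)/312)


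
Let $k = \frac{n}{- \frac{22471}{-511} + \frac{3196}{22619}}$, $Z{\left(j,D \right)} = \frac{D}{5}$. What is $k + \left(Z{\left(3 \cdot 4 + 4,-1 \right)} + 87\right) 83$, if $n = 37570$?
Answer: $\frac{4107803125832}{509904705} \approx 8056.0$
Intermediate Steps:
$Z{\left(j,D \right)} = \frac{D}{5}$ ($Z{\left(j,D \right)} = D \frac{1}{5} = \frac{D}{5}$)
$k = \frac{86849133826}{101980941}$ ($k = \frac{37570}{- \frac{22471}{-511} + \frac{3196}{22619}} = \frac{37570}{\left(-22471\right) \left(- \frac{1}{511}\right) + 3196 \cdot \frac{1}{22619}} = \frac{37570}{\frac{22471}{511} + \frac{3196}{22619}} = \frac{37570}{\frac{509904705}{11558309}} = 37570 \cdot \frac{11558309}{509904705} = \frac{86849133826}{101980941} \approx 851.62$)
$k + \left(Z{\left(3 \cdot 4 + 4,-1 \right)} + 87\right) 83 = \frac{86849133826}{101980941} + \left(\frac{1}{5} \left(-1\right) + 87\right) 83 = \frac{86849133826}{101980941} + \left(- \frac{1}{5} + 87\right) 83 = \frac{86849133826}{101980941} + \frac{434}{5} \cdot 83 = \frac{86849133826}{101980941} + \frac{36022}{5} = \frac{4107803125832}{509904705}$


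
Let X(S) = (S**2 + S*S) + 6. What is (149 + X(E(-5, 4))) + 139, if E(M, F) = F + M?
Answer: 296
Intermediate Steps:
X(S) = 6 + 2*S**2 (X(S) = (S**2 + S**2) + 6 = 2*S**2 + 6 = 6 + 2*S**2)
(149 + X(E(-5, 4))) + 139 = (149 + (6 + 2*(4 - 5)**2)) + 139 = (149 + (6 + 2*(-1)**2)) + 139 = (149 + (6 + 2*1)) + 139 = (149 + (6 + 2)) + 139 = (149 + 8) + 139 = 157 + 139 = 296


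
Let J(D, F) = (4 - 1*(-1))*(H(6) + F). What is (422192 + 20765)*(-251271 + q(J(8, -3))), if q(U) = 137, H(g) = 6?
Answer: -111241563238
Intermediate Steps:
J(D, F) = 30 + 5*F (J(D, F) = (4 - 1*(-1))*(6 + F) = (4 + 1)*(6 + F) = 5*(6 + F) = 30 + 5*F)
(422192 + 20765)*(-251271 + q(J(8, -3))) = (422192 + 20765)*(-251271 + 137) = 442957*(-251134) = -111241563238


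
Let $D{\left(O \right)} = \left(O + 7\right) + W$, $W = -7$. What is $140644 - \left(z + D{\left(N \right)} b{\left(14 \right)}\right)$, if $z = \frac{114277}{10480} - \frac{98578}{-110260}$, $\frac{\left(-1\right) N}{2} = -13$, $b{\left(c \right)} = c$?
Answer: $\frac{8104169283227}{57776240} \approx 1.4027 \cdot 10^{5}$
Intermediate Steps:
$N = 26$ ($N = \left(-2\right) \left(-13\right) = 26$)
$z = \frac{681663973}{57776240}$ ($z = 114277 \cdot \frac{1}{10480} - - \frac{49289}{55130} = \frac{114277}{10480} + \frac{49289}{55130} = \frac{681663973}{57776240} \approx 11.798$)
$D{\left(O \right)} = O$ ($D{\left(O \right)} = \left(O + 7\right) - 7 = \left(7 + O\right) - 7 = O$)
$140644 - \left(z + D{\left(N \right)} b{\left(14 \right)}\right) = 140644 - \left(\frac{681663973}{57776240} + 26 \cdot 14\right) = 140644 - \left(\frac{681663973}{57776240} + 364\right) = 140644 - \frac{21712215333}{57776240} = \frac{8104169283227}{57776240}$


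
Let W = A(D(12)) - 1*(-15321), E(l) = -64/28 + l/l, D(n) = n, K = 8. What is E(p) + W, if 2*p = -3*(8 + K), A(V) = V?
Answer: 107322/7 ≈ 15332.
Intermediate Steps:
p = -24 (p = (-3*(8 + 8))/2 = (-3*16)/2 = (½)*(-48) = -24)
E(l) = -9/7 (E(l) = -64*1/28 + 1 = -16/7 + 1 = -9/7)
W = 15333 (W = 12 - 1*(-15321) = 12 + 15321 = 15333)
E(p) + W = -9/7 + 15333 = 107322/7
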